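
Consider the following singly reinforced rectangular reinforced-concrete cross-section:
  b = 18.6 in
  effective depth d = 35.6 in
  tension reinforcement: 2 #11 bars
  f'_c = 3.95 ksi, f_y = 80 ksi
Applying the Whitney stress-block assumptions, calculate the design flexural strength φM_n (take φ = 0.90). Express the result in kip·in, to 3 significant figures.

φM_n ≈ 7550 kip·in

A_s = 2 × 1.56 = 3.12 in².
T = A_s f_y = 3.12 × 80 = 249.6 kips.
a = T/(0.85 f'_c b) = 249.6/(0.85 × 3.95 × 18.6) = 3.997 in.
M_n = T(d − a/2) = 249.6 × (35.6 − 1.9985) = 8386.9 kip·in.
φM_n = 0.90 × 8386.9 = 7548.2 kip·in.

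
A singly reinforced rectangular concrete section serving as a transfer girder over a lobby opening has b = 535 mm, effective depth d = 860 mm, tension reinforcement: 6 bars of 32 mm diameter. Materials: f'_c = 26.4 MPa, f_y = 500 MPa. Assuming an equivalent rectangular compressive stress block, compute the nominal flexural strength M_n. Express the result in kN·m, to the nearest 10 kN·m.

M_n ≈ 1830 kN·m

A_s = 6 × 804 = 4824 mm².
T = A_s f_y = 4824 × 500 = 2412000 N = 2412 kN.
From C = T: a = T/(0.85 f'_c b) = 2412000/(0.85 × 26.4 × 535) = 200.91 mm.
M_n = T(d − a/2) = 2412 kN × (860 − 100.455) mm = 1832.02 kN·m.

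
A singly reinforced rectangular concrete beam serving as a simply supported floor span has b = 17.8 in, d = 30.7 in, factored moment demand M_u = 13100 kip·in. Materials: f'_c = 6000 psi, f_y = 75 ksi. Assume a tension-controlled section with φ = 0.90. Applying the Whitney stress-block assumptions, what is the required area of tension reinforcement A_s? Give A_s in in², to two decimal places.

M_n = M_u/φ = 13100/0.90 = 14555.6 kip·in.
From M_n = 0.85 f'_c a b (d − a/2):
a = d − √(d² − 2M_n/(0.85 f'_c b)) = 30.7 − √(30.7² − 2 × 14555.6/(0.85 × 6 × 17.8)) = 5.764 in.
A_s = 0.85 f'_c a b / f_y = 0.85 × 6 × 5.764 × 17.8 / 75 = 6.977 in².

A_s ≈ 6.98 in²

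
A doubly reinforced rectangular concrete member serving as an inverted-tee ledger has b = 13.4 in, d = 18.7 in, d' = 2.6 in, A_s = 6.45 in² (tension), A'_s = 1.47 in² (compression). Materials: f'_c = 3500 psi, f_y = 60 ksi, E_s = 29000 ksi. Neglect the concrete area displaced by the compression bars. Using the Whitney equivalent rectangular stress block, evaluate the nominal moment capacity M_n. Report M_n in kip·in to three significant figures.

Assume both steels yield.
a = (A_s − A'_s) f_y/(0.85 f'_c b) = (6.45 − 1.47) × 60/(0.85 × 3.5 × 13.4) = 7.495 in.
c = a/β₁ = 7.495/0.85 = 8.818 in; ε'_s = 0.003(c − d')/c = 0.0021 ≥ ε_y = 0.0021, so the compression steel yields.
M_n = (A_s − A'_s) f_y (d − a/2) + A'_s f_y (d − d') = 298.8 × (18.7 − 3.7475) + 88.2 × (18.7 − 2.6) = 4467.8 + 1420.0 = 5887.8 kip·in.

M_n ≈ 5890 kip·in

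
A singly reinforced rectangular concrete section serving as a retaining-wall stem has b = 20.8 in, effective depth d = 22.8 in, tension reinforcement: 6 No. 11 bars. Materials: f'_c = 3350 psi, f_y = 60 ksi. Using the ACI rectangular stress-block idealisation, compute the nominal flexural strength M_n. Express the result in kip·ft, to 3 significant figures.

M_n ≈ 845 kip·ft

A_s = 6 × 1.56 = 9.36 in².
T = A_s f_y = 9.36 × 60 = 561.6 kips.
a = T/(0.85 f'_c b) = 561.6/(0.85 × 3.35 × 20.8) = 9.482 in.
M_n = T(d − a/2) = 561.6 × (22.8 − 4.741) = 10141.9 kip·in = 10141.9/12 = 845.16 kip·ft.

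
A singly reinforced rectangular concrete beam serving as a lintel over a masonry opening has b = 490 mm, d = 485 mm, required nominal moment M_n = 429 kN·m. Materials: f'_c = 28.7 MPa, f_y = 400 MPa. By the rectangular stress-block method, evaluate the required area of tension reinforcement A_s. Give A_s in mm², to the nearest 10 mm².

With M_n = 0.85 f'_c a b (d − a/2), solve the quadratic for a:
a = d − √(d² − 2M_n/(0.85 f'_c b)) = 485 − √(485² − 2 × 429×10⁶/(0.85 × 28.7 × 490)) = 80.71 mm.
A_s = 0.85 f'_c a b / f_y = 0.85 × 28.7 × 80.71 × 490 / 400 = 2411.9 mm².

A_s ≈ 2410 mm²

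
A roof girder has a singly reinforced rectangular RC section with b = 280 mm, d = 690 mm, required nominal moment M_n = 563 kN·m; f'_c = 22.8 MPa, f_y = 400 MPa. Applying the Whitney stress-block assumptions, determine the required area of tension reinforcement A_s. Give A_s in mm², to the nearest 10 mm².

With M_n = 0.85 f'_c a b (d − a/2), solve the quadratic for a:
a = d − √(d² − 2M_n/(0.85 f'_c b)) = 690 − √(690² − 2 × 563×10⁶/(0.85 × 22.8 × 280)) = 171.74 mm.
A_s = 0.85 f'_c a b / f_y = 0.85 × 22.8 × 171.74 × 280 / 400 = 2329.8 mm².

A_s ≈ 2330 mm²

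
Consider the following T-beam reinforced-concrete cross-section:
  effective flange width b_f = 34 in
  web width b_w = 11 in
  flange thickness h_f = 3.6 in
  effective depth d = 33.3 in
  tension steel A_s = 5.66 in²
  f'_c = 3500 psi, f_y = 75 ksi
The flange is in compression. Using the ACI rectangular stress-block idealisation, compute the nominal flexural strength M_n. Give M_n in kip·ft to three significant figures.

M_n ≈ 1100 kip·ft

Tension: T = A_s f_y = 5.66 × 75 = 424.5 kips.
Try a within the flange: a = T/(0.85 f'_c b_f) = 424.5/(0.85 × 3.5 × 34) = 4.197 in.
a = 4.197 > h_f = 3.6 in: the block extends into the web. Split into flange-overhang and web parts.
C_f = 0.85 f'_c (b_f − b_w) h_f = 0.85 × 3.5 × (34 − 11) × 3.6 = 246.3 kips.
Remaining web compression depth: a_w = (T − C_f)/(0.85 f'_c b_w) = (424.5 − 246.3)/(0.85 × 3.5 × 11) = 5.445 in.
M_n = C_f(d − h_f/2) + (T − C_f)(d − a_w/2) = 246.3 × (33.3 − 1.8) + 178.2 × (33.3 − 2.7225) = 7758.5 + 5448.9 = 13207.4 kip·in.
M_n = 13207.4/12 = 1100.62 kip·ft.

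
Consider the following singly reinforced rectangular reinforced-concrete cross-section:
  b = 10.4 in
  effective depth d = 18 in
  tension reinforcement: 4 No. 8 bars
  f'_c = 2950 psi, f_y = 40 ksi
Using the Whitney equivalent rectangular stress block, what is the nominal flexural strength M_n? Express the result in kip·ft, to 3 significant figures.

A_s = 4 × 0.79 = 3.16 in².
T = A_s f_y = 3.16 × 40 = 126.4 kips.
a = T/(0.85 f'_c b) = 126.4/(0.85 × 2.95 × 10.4) = 4.847 in.
M_n = T(d − a/2) = 126.4 × (18 − 2.4235) = 1968.9 kip·in = 1968.9/12 = 164.08 kip·ft.

M_n ≈ 164 kip·ft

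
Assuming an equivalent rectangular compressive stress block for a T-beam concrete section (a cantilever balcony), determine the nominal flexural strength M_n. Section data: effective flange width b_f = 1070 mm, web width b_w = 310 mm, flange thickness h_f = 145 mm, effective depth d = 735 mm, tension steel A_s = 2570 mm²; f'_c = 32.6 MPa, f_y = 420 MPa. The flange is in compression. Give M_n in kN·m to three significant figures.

M_n ≈ 774 kN·m

Tension: T = A_s f_y = 2570 × 420 = 1079400 N.
Try a within the flange: a = T/(0.85 f'_c b_f) = 1079400/(0.85 × 32.6 × 1070) = 36.41 mm.
Since a = 36.41 ≤ h_f = 145 mm, the stress block lies entirely in the flange; analyse as a rectangular beam of width b_f.
M_n = T(d − a/2) = 1079400 × (735 − 18.205) = 773.71 × 10⁶ N·mm.
M_n = 773.71 kN·m.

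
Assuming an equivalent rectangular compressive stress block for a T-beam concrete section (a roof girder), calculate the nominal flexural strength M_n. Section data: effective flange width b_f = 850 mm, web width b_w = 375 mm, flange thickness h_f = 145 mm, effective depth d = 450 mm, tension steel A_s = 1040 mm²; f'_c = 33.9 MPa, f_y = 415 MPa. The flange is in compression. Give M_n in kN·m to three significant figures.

Tension: T = A_s f_y = 1040 × 415 = 431600 N.
Try a within the flange: a = T/(0.85 f'_c b_f) = 431600/(0.85 × 33.9 × 850) = 17.62 mm.
Since a = 17.62 ≤ h_f = 145 mm, the stress block lies entirely in the flange; analyse as a rectangular beam of width b_f.
M_n = T(d − a/2) = 431600 × (450 − 8.81) = 190.42 × 10⁶ N·mm.
M_n = 190.42 kN·m.

M_n ≈ 190 kN·m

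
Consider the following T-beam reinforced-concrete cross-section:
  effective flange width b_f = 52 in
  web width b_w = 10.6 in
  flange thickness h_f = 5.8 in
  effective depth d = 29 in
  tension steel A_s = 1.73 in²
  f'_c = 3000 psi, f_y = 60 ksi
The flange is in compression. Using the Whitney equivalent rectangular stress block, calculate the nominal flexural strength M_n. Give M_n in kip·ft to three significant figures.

Tension: T = A_s f_y = 1.73 × 60 = 103.8 kips.
Try a within the flange: a = T/(0.85 f'_c b_f) = 103.8/(0.85 × 3 × 52) = 0.783 in.
Since a = 0.783 ≤ h_f = 5.8 in, the stress block lies entirely in the flange; analyse as a rectangular beam of width b_f.
M_n = T(d − a/2) = 103.8 × (29 − 0.3915) = 2969.6 kip·in.
M_n = 2969.6/12 = 247.47 kip·ft.

M_n ≈ 247 kip·ft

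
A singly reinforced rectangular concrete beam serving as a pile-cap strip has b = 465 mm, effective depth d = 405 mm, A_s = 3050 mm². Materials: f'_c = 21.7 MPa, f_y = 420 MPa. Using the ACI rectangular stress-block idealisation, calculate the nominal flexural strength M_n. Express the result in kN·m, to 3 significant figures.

T = A_s f_y = 3050 × 420 = 1281000 N = 1281 kN.
From C = T: a = T/(0.85 f'_c b) = 1281000/(0.85 × 21.7 × 465) = 149.35 mm.
M_n = T(d − a/2) = 1281 kN × (405 − 74.675) mm = 423.15 kN·m.

M_n ≈ 423 kN·m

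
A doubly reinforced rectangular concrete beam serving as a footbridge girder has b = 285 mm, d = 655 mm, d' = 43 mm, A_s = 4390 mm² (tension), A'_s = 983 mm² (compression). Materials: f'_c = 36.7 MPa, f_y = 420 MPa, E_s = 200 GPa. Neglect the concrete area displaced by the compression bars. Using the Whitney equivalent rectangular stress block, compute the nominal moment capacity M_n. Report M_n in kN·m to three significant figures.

M_n ≈ 1070 kN·m

Assume both tension and compression steel yield.
Net tension couple steel: A_s − A'_s = 3407 mm².
a = (A_s − A'_s) f_y / (0.85 f'_c b) = 1430940/(0.85 × 36.7 × 285) = 160.95 mm.
c = a/β₁ = 160.95/0.788 = 204.25 mm; ε'_s = 0.003(c − d')/c = 0.0024 ≥ f_y/E_s = 0.0021, so compression steel does yield.
M_n = (A_s − A'_s) f_y (d − a/2) + A'_s f_y (d − d') = [1430940 × (655 − 80.475) + 412860 × (655 − 43)] × 10⁻⁶ = 822.11 + 252.67 = 1074.78 kN·m.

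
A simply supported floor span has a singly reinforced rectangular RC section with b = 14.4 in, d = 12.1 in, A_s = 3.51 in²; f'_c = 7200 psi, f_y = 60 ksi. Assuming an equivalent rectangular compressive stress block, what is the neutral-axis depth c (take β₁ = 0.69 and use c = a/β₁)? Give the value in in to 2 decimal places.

c ≈ 3.46 in

T = A_s f_y = 3.51 × 60 = 210.6 kips.
a = T/(0.85 f'_c b) = 210.6/(0.85 × 7.2 × 14.4) = 2.3897 in.
With β₁ = 0.69, c = a/β₁ = 2.3897/0.69 = 3.46 in.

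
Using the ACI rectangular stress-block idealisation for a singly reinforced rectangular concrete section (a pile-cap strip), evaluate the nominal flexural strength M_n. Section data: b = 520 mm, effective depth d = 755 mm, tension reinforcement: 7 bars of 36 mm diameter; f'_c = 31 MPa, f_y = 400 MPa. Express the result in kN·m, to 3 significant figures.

A_s = 7 × 1018 = 7126 mm².
T = A_s f_y = 7126 × 400 = 2850400 N = 2850.4 kN.
From C = T: a = T/(0.85 f'_c b) = 2850400/(0.85 × 31 × 520) = 208.03 mm.
M_n = T(d − a/2) = 2850.4 kN × (755 − 104.015) mm = 1855.57 kN·m.

M_n ≈ 1860 kN·m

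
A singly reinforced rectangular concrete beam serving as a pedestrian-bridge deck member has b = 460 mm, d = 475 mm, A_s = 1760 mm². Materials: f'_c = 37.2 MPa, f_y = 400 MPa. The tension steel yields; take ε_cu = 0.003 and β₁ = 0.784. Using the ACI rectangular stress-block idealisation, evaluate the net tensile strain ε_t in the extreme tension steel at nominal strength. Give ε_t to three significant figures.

ε_t ≈ 0.0201

a = A_s f_y/(0.85 f'_c b) = 48.40 mm.
β₁ = 0.784, so c = a/β₁ = 48.40/0.784 = 61.73 mm.
From the linear strain diagram with ε_cu = 0.003: ε_t = 0.003 (d − c)/c = 0.003 × (475 − 61.73)/61.73 = 0.0201.
Since ε_t ≥ 0.005, the section is tension-controlled.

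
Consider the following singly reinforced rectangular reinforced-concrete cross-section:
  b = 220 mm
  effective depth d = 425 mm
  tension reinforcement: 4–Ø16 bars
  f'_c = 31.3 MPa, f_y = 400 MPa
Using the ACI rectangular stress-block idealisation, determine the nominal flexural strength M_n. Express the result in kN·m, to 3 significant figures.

A_s = 4 × 201 = 804 mm².
T = A_s f_y = 804 × 400 = 321600 N = 321.6 kN.
From C = T: a = T/(0.85 f'_c b) = 321600/(0.85 × 31.3 × 220) = 54.95 mm.
M_n = T(d − a/2) = 321.6 kN × (425 − 27.475) mm = 127.84 kN·m.

M_n ≈ 128 kN·m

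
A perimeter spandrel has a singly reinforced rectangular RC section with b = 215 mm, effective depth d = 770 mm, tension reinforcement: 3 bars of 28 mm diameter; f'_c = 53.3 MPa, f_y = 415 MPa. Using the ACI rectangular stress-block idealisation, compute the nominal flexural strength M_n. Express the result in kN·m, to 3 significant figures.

A_s = 3 × 616 = 1848 mm².
T = A_s f_y = 1848 × 415 = 766920 N = 766.92 kN.
From C = T: a = T/(0.85 f'_c b) = 766920/(0.85 × 53.3 × 215) = 78.73 mm.
M_n = T(d − a/2) = 766.92 kN × (770 − 39.365) mm = 560.34 kN·m.

M_n ≈ 560 kN·m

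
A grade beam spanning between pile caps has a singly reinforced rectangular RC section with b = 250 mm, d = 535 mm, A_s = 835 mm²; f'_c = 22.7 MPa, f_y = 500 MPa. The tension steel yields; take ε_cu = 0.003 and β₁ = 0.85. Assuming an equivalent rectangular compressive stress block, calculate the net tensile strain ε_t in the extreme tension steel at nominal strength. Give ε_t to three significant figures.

a = A_s f_y/(0.85 f'_c b) = 86.55 mm.
β₁ = 0.85, so c = a/β₁ = 86.55/0.85 = 101.82 mm.
From the linear strain diagram with ε_cu = 0.003: ε_t = 0.003 (d − c)/c = 0.003 × (535 − 101.82)/101.82 = 0.0128.
Since ε_t ≥ 0.005, the section is tension-controlled.

ε_t ≈ 0.0128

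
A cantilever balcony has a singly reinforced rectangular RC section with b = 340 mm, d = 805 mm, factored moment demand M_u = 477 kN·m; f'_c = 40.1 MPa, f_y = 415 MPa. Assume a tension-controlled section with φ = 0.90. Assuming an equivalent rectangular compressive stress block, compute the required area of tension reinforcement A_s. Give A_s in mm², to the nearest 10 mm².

A_s ≈ 1650 mm²

M_n = M_u/φ = 477/0.90 = 530 kN·m.
With M_n = 0.85 f'_c a b (d − a/2), solve the quadratic for a:
a = d − √(d² − 2M_n/(0.85 f'_c b)) = 805 − √(805² − 2 × 530×10⁶/(0.85 × 40.1 × 340)) = 58.97 mm.
A_s = 0.85 f'_c a b / f_y = 0.85 × 40.1 × 58.97 × 340 / 415 = 1646.7 mm².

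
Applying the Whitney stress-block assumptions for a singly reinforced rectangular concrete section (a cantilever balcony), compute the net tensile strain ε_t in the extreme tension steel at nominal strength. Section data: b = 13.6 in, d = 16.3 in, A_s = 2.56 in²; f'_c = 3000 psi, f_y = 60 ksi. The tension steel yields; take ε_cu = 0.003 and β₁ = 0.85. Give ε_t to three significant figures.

ε_t ≈ 0.00638

a = A_s f_y/(0.85 f'_c b) = 4.429 in.
β₁ = 0.85, so c = a/β₁ = 4.429/0.85 = 5.211 in.
From the linear strain diagram with ε_cu = 0.003: ε_t = 0.003 (d − c)/c = 0.003 × (16.3 − 5.211)/5.211 = 0.00638.
Since ε_t ≥ 0.005, the section is tension-controlled.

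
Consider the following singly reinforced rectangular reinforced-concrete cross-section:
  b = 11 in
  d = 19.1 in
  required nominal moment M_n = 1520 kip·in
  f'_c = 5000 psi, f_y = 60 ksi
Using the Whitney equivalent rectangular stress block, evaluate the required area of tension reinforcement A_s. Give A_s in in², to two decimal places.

A_s ≈ 1.39 in²

From M_n = 0.85 f'_c a b (d − a/2):
a = d − √(d² − 2M_n/(0.85 f'_c b)) = 19.1 − √(19.1² − 2 × 1520/(0.85 × 5 × 11)) = 1.786 in.
A_s = 0.85 f'_c a b / f_y = 0.85 × 5 × 1.786 × 11 / 60 = 1.392 in².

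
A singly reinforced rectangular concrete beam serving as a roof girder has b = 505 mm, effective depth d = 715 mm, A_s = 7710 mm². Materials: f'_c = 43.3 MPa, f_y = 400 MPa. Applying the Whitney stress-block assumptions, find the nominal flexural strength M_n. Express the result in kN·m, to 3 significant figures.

T = A_s f_y = 7710 × 400 = 3084000 N = 3084 kN.
From C = T: a = T/(0.85 f'_c b) = 3084000/(0.85 × 43.3 × 505) = 165.93 mm.
M_n = T(d − a/2) = 3084 kN × (715 − 82.965) mm = 1949.20 kN·m.

M_n ≈ 1950 kN·m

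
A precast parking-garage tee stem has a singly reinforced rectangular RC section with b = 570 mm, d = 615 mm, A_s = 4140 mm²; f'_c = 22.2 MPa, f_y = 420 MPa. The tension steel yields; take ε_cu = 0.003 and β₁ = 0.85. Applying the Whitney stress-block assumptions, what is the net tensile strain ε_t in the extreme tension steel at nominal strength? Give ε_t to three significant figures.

ε_t ≈ 0.00670

a = A_s f_y/(0.85 f'_c b) = 161.66 mm.
β₁ = 0.85, so c = a/β₁ = 161.66/0.85 = 190.19 mm.
From the linear strain diagram with ε_cu = 0.003: ε_t = 0.003 (d − c)/c = 0.003 × (615 − 190.19)/190.19 = 0.00670.
Since ε_t ≥ 0.005, the section is tension-controlled.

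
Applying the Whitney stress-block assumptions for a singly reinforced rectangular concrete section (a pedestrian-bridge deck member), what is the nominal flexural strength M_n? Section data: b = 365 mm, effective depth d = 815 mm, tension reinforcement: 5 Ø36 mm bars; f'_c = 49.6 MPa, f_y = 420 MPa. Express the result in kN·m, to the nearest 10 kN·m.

M_n ≈ 1590 kN·m

A_s = 5 × 1018 = 5090 mm².
T = A_s f_y = 5090 × 420 = 2137800 N = 2137.8 kN.
From C = T: a = T/(0.85 f'_c b) = 2137800/(0.85 × 49.6 × 365) = 138.92 mm.
M_n = T(d − a/2) = 2137.8 kN × (815 − 69.46) mm = 1593.82 kN·m.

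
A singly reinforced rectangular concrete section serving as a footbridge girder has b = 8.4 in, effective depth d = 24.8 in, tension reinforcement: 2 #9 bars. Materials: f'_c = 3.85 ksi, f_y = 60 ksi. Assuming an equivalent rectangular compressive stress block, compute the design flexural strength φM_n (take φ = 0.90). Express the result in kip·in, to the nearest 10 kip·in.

φM_n ≈ 2440 kip·in

A_s = 2 × 1 = 2 in².
T = A_s f_y = 2 × 60 = 120 kips.
a = T/(0.85 f'_c b) = 120/(0.85 × 3.85 × 8.4) = 4.365 in.
M_n = T(d − a/2) = 120 × (24.8 − 2.1825) = 2714.1 kip·in.
φM_n = 0.90 × 2714.1 = 2442.7 kip·in.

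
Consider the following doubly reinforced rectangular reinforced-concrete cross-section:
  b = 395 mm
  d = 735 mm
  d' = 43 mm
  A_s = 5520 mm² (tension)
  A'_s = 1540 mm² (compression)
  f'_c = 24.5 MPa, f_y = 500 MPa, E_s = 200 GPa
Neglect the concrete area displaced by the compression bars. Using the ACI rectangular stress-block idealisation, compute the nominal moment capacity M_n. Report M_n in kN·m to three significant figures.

Assume both tension and compression steel yield.
Net tension couple steel: A_s − A'_s = 3980 mm².
a = (A_s − A'_s) f_y / (0.85 f'_c b) = 1990000/(0.85 × 24.5 × 395) = 241.92 mm.
c = a/β₁ = 241.92/0.85 = 284.61 mm; ε'_s = 0.003(c − d')/c = 0.0025 ≥ f_y/E_s = 0.0025, so compression steel does yield.
M_n = (A_s − A'_s) f_y (d − a/2) + A'_s f_y (d − d') = [1990000 × (735 − 120.96) + 770000 × (735 − 43)] × 10⁻⁶ = 1221.94 + 532.84 = 1754.78 kN·m.

M_n ≈ 1750 kN·m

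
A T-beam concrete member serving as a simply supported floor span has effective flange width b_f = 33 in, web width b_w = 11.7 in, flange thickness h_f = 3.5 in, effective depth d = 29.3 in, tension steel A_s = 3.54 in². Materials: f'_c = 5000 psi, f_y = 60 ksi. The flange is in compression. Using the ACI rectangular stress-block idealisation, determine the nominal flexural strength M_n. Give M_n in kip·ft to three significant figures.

M_n ≈ 505 kip·ft

Tension: T = A_s f_y = 3.54 × 60 = 212.4 kips.
Try a within the flange: a = T/(0.85 f'_c b_f) = 212.4/(0.85 × 5 × 33) = 1.514 in.
Since a = 1.514 ≤ h_f = 3.5 in, the stress block lies entirely in the flange; analyse as a rectangular beam of width b_f.
M_n = T(d − a/2) = 212.4 × (29.3 − 0.757) = 6062.5 kip·in.
M_n = 6062.5/12 = 505.21 kip·ft.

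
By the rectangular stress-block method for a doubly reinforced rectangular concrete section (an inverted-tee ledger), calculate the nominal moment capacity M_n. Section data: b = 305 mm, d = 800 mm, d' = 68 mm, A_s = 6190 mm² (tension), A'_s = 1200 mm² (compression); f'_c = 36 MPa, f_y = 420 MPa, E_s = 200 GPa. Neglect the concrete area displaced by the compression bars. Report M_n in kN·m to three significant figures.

Assume both tension and compression steel yield.
Net tension couple steel: A_s − A'_s = 4990 mm².
a = (A_s − A'_s) f_y / (0.85 f'_c b) = 2095800/(0.85 × 36 × 305) = 224.56 mm.
c = a/β₁ = 224.56/0.793 = 283.18 mm; ε'_s = 0.003(c − d')/c = 0.0023 ≥ f_y/E_s = 0.0021, so compression steel does yield.
M_n = (A_s − A'_s) f_y (d − a/2) + A'_s f_y (d − d') = [2095800 × (800 − 112.28) + 504000 × (800 − 68)] × 10⁻⁶ = 1441.32 + 368.93 = 1810.25 kN·m.

M_n ≈ 1810 kN·m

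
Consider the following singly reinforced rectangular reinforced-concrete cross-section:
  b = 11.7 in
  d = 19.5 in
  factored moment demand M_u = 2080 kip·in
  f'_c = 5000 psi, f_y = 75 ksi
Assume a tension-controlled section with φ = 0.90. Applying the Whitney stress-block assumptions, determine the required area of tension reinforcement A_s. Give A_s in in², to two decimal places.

M_n = M_u/φ = 2080/0.90 = 2311.11 kip·in.
From M_n = 0.85 f'_c a b (d − a/2):
a = d − √(d² − 2M_n/(0.85 f'_c b)) = 19.5 − √(19.5² − 2 × 2311.11/(0.85 × 5 × 11.7)) = 2.550 in.
A_s = 0.85 f'_c a b / f_y = 0.85 × 5 × 2.550 × 11.7 / 75 = 1.691 in².

A_s ≈ 1.69 in²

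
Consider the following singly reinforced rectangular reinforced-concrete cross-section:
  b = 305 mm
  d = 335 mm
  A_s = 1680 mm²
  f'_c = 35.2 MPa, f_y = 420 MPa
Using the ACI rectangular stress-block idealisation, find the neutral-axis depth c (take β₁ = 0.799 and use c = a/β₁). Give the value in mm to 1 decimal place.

c ≈ 96.8 mm

T = A_s f_y = 1680 × 420 = 705600 N = 705.6 kN.
Setting C = 0.85 f'_c a b equal to T: a = 705600/(0.85 × 35.2 × 305) = 77.321 mm.
With β₁ = 0.799, c = a/β₁ = 77.321/0.799 = 96.8 mm.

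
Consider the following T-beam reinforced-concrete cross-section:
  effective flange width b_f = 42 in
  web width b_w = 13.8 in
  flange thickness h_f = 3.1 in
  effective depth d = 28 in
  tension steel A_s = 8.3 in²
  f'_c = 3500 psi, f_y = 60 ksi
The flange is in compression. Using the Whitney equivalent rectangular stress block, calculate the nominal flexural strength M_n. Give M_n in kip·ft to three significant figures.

Tension: T = A_s f_y = 8.3 × 60 = 498 kips.
Try a within the flange: a = T/(0.85 f'_c b_f) = 498/(0.85 × 3.5 × 42) = 3.986 in.
a = 3.986 > h_f = 3.1 in: the block extends into the web. Split into flange-overhang and web parts.
C_f = 0.85 f'_c (b_f − b_w) h_f = 0.85 × 3.5 × (42 − 13.8) × 3.1 = 260.1 kips.
Remaining web compression depth: a_w = (T − C_f)/(0.85 f'_c b_w) = (498 − 260.1)/(0.85 × 3.5 × 13.8) = 5.795 in.
M_n = C_f(d − h_f/2) + (T − C_f)(d − a_w/2) = 260.1 × (28 − 1.55) + 237.9 × (28 − 2.8975) = 6879.6 + 5971.9 = 12851.5 kip·in.
M_n = 12851.5/12 = 1070.96 kip·ft.

M_n ≈ 1070 kip·ft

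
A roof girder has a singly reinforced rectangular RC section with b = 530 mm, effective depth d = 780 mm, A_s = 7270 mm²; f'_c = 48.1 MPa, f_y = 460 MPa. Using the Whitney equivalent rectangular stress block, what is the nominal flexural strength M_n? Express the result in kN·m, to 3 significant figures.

T = A_s f_y = 7270 × 460 = 3344200 N = 3344.2 kN.
From C = T: a = T/(0.85 f'_c b) = 3344200/(0.85 × 48.1 × 530) = 154.33 mm.
M_n = T(d − a/2) = 3344.2 kN × (780 − 77.165) mm = 2350.42 kN·m.

M_n ≈ 2350 kN·m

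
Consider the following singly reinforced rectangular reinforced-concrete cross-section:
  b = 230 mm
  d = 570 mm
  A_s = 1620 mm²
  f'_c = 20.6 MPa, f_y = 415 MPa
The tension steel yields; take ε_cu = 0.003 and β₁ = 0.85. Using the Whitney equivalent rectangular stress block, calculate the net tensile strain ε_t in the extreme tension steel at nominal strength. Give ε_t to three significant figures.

a = A_s f_y/(0.85 f'_c b) = 166.94 mm.
β₁ = 0.85, so c = a/β₁ = 166.94/0.85 = 196.40 mm.
From the linear strain diagram with ε_cu = 0.003: ε_t = 0.003 (d − c)/c = 0.003 × (570 − 196.40)/196.40 = 0.00571.
Since ε_t ≥ 0.005, the section is tension-controlled.

ε_t ≈ 0.00571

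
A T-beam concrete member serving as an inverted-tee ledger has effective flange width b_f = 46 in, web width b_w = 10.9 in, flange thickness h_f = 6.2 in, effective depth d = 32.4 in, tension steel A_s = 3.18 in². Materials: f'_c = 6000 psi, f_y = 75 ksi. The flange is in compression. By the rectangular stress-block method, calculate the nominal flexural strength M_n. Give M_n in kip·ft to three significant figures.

Tension: T = A_s f_y = 3.18 × 75 = 238.5 kips.
Try a within the flange: a = T/(0.85 f'_c b_f) = 238.5/(0.85 × 6 × 46) = 1.017 in.
Since a = 1.017 ≤ h_f = 6.2 in, the stress block lies entirely in the flange; analyse as a rectangular beam of width b_f.
M_n = T(d − a/2) = 238.5 × (32.4 − 0.5085) = 7606.1 kip·in.
M_n = 7606.1/12 = 633.84 kip·ft.

M_n ≈ 634 kip·ft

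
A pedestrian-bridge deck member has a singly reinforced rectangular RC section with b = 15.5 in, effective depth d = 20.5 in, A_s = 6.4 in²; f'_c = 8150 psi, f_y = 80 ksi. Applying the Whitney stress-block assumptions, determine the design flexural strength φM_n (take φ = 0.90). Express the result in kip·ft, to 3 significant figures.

φM_n ≈ 696 kip·ft

T = A_s f_y = 6.4 × 80 = 512 kips.
a = T/(0.85 f'_c b) = 512/(0.85 × 8.15 × 15.5) = 4.768 in.
M_n = T(d − a/2) = 512 × (20.5 − 2.384) = 9275.4 kip·in = 9275.4/12 = 772.95 kip·ft.
φM_n = 0.90 × 772.95 = 695.66 kip·ft.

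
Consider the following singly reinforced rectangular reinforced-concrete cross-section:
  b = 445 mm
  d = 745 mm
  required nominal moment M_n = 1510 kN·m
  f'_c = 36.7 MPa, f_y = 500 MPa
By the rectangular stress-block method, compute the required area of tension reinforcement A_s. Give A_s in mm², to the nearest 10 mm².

A_s ≈ 4560 mm²

With M_n = 0.85 f'_c a b (d − a/2), solve the quadratic for a:
a = d − √(d² − 2M_n/(0.85 f'_c b)) = 745 − √(745² − 2 × 1510×10⁶/(0.85 × 36.7 × 445)) = 164.08 mm.
A_s = 0.85 f'_c a b / f_y = 0.85 × 36.7 × 164.08 × 445 / 500 = 4555.4 mm².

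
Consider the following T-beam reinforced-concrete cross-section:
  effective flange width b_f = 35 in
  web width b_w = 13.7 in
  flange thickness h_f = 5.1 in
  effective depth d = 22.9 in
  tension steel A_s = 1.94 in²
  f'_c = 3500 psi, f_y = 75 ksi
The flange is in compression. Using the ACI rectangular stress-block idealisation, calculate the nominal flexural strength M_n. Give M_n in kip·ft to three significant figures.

M_n ≈ 269 kip·ft

Tension: T = A_s f_y = 1.94 × 75 = 145.5 kips.
Try a within the flange: a = T/(0.85 f'_c b_f) = 145.5/(0.85 × 3.5 × 35) = 1.397 in.
Since a = 1.397 ≤ h_f = 5.1 in, the stress block lies entirely in the flange; analyse as a rectangular beam of width b_f.
M_n = T(d − a/2) = 145.5 × (22.9 − 0.6985) = 3230.3 kip·in.
M_n = 3230.3/12 = 269.19 kip·ft.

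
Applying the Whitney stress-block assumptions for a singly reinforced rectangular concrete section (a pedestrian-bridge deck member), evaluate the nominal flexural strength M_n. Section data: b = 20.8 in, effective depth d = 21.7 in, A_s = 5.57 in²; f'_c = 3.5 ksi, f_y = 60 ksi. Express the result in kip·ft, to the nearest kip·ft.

M_n ≈ 529 kip·ft

T = A_s f_y = 5.57 × 60 = 334.2 kips.
a = T/(0.85 f'_c b) = 334.2/(0.85 × 3.5 × 20.8) = 5.401 in.
M_n = T(d − a/2) = 334.2 × (21.7 − 2.7005) = 6349.6 kip·in = 6349.6/12 = 529.13 kip·ft.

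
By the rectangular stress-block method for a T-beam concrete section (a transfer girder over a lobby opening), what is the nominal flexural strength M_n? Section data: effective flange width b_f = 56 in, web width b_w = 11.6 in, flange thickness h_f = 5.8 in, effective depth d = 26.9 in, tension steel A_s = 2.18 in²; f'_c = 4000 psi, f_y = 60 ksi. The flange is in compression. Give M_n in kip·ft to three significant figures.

M_n ≈ 289 kip·ft

Tension: T = A_s f_y = 2.18 × 60 = 130.8 kips.
Try a within the flange: a = T/(0.85 f'_c b_f) = 130.8/(0.85 × 4 × 56) = 0.687 in.
Since a = 0.687 ≤ h_f = 5.8 in, the stress block lies entirely in the flange; analyse as a rectangular beam of width b_f.
M_n = T(d − a/2) = 130.8 × (26.9 − 0.3435) = 3473.6 kip·in.
M_n = 3473.6/12 = 289.47 kip·ft.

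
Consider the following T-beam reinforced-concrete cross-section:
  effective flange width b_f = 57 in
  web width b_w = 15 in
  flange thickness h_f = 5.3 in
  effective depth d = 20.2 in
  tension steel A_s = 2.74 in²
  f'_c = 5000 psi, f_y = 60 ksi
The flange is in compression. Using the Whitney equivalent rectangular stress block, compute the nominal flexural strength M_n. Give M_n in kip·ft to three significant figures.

Tension: T = A_s f_y = 2.74 × 60 = 164.4 kips.
Try a within the flange: a = T/(0.85 f'_c b_f) = 164.4/(0.85 × 5 × 57) = 0.679 in.
Since a = 0.679 ≤ h_f = 5.3 in, the stress block lies entirely in the flange; analyse as a rectangular beam of width b_f.
M_n = T(d − a/2) = 164.4 × (20.2 − 0.3395) = 3265.1 kip·in.
M_n = 3265.1/12 = 272.09 kip·ft.

M_n ≈ 272 kip·ft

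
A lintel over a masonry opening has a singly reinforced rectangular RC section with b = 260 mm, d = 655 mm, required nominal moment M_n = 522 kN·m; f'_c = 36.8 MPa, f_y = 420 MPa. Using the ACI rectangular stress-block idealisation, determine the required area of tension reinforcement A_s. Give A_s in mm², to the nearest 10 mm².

With M_n = 0.85 f'_c a b (d − a/2), solve the quadratic for a:
a = d − √(d² − 2M_n/(0.85 f'_c b)) = 655 − √(655² − 2 × 522×10⁶/(0.85 × 36.8 × 260)) = 106.68 mm.
A_s = 0.85 f'_c a b / f_y = 0.85 × 36.8 × 106.68 × 260 / 420 = 2065.7 mm².

A_s ≈ 2070 mm²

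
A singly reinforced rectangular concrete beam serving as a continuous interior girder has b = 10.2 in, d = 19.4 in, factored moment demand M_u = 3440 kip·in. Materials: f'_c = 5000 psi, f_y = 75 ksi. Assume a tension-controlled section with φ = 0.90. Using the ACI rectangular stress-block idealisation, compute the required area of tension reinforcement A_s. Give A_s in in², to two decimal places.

M_n = M_u/φ = 3440/0.90 = 3822.22 kip·in.
From M_n = 0.85 f'_c a b (d − a/2):
a = d − √(d² − 2M_n/(0.85 f'_c b)) = 19.4 − √(19.4² − 2 × 3822.22/(0.85 × 5 × 10.2)) = 5.257 in.
A_s = 0.85 f'_c a b / f_y = 0.85 × 5 × 5.257 × 10.2 / 75 = 3.039 in².

A_s ≈ 3.04 in²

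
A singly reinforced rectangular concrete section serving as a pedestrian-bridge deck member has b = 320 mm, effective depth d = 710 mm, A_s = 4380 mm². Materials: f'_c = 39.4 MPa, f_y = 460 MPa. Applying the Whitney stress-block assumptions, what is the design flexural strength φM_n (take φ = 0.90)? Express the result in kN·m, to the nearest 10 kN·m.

φM_n ≈ 1120 kN·m

T = A_s f_y = 4380 × 460 = 2014800 N = 2014.8 kN.
From C = T: a = T/(0.85 f'_c b) = 2014800/(0.85 × 39.4 × 320) = 188.00 mm.
M_n = T(d − a/2) = 2014.8 kN × (710 − 94) mm = 1241.12 kN·m.
φM_n = 0.90 × 1241.12 = 1117.01 kN·m.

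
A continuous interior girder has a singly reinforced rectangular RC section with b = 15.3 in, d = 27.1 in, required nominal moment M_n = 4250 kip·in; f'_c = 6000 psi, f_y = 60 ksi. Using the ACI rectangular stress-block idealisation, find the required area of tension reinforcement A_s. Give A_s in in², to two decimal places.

From M_n = 0.85 f'_c a b (d − a/2):
a = d − √(d² − 2M_n/(0.85 f'_c b)) = 27.1 − √(27.1² − 2 × 4250/(0.85 × 6 × 15.3)) = 2.090 in.
A_s = 0.85 f'_c a b / f_y = 0.85 × 6 × 2.090 × 15.3 / 60 = 2.718 in².

A_s ≈ 2.72 in²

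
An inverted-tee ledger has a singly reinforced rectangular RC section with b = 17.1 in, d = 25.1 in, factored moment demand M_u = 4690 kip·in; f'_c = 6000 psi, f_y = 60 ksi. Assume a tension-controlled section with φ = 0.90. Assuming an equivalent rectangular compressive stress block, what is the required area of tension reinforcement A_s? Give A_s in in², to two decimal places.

M_n = M_u/φ = 4690/0.90 = 5211.11 kip·in.
From M_n = 0.85 f'_c a b (d − a/2):
a = d − √(d² − 2M_n/(0.85 f'_c b)) = 25.1 − √(25.1² − 2 × 5211.11/(0.85 × 6 × 17.1)) = 2.506 in.
A_s = 0.85 f'_c a b / f_y = 0.85 × 6 × 2.506 × 17.1 / 60 = 3.642 in².

A_s ≈ 3.64 in²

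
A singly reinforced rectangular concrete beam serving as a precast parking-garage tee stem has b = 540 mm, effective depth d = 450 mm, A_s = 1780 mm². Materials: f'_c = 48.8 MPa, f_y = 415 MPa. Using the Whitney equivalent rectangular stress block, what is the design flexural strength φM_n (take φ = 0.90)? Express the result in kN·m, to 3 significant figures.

φM_n ≈ 288 kN·m

T = A_s f_y = 1780 × 415 = 738700 N = 738.7 kN.
From C = T: a = T/(0.85 f'_c b) = 738700/(0.85 × 48.8 × 540) = 32.98 mm.
M_n = T(d − a/2) = 738.7 kN × (450 − 16.49) mm = 320.23 kN·m.
φM_n = 0.90 × 320.23 = 288.21 kN·m.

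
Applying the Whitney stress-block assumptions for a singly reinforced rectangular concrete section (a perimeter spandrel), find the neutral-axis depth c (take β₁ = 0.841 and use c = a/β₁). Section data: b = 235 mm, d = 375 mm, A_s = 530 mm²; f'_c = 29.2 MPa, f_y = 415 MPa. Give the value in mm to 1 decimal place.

T = A_s f_y = 530 × 415 = 219950 N = 219.95 kN.
Setting C = 0.85 f'_c a b equal to T: a = 219950/(0.85 × 29.2 × 235) = 37.710 mm.
With β₁ = 0.841, c = a/β₁ = 37.710/0.841 = 44.8 mm.

c ≈ 44.8 mm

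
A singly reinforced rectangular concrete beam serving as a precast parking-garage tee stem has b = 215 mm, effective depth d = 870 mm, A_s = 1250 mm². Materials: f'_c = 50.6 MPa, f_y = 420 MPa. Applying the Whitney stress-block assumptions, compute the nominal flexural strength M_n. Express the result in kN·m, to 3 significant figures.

M_n ≈ 442 kN·m

T = A_s f_y = 1250 × 420 = 525000 N = 525 kN.
From C = T: a = T/(0.85 f'_c b) = 525000/(0.85 × 50.6 × 215) = 56.77 mm.
M_n = T(d − a/2) = 525 kN × (870 − 28.385) mm = 441.85 kN·m.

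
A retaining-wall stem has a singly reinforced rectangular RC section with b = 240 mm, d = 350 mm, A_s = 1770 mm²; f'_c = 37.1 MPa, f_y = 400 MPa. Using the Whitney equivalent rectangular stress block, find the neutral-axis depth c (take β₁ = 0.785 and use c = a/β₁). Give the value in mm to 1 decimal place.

T = A_s f_y = 1770 × 400 = 708000 N = 708 kN.
Setting C = 0.85 f'_c a b equal to T: a = 708000/(0.85 × 37.1 × 240) = 93.547 mm.
With β₁ = 0.785, c = a/β₁ = 93.547/0.785 = 119.2 mm.

c ≈ 119.2 mm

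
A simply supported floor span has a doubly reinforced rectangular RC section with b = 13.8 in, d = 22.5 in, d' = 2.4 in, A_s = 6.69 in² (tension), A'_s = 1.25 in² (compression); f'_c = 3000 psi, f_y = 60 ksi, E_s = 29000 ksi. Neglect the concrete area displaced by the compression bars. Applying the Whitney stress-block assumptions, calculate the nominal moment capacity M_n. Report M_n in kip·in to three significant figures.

M_n ≈ 7340 kip·in

Assume both steels yield.
a = (A_s − A'_s) f_y/(0.85 f'_c b) = (6.69 − 1.25) × 60/(0.85 × 3 × 13.8) = 9.275 in.
c = a/β₁ = 9.275/0.85 = 10.912 in; ε'_s = 0.003(c − d')/c = 0.0023 ≥ ε_y = 0.0021, so the compression steel yields.
M_n = (A_s − A'_s) f_y (d − a/2) + A'_s f_y (d − d') = 326.4 × (22.5 − 4.6375) + 75 × (22.5 − 2.4) = 5830.3 + 1507.5 = 7337.8 kip·in.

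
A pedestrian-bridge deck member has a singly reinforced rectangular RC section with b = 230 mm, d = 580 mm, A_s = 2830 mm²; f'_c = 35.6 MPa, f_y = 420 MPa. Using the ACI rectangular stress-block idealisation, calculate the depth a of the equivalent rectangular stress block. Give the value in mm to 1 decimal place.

a ≈ 170.8 mm

T = A_s f_y = 2830 × 420 = 1188600 N = 1188.6 kN.
Setting C = 0.85 f'_c a b equal to T: a = 1188600/(0.85 × 35.6 × 230) = 170.8 mm.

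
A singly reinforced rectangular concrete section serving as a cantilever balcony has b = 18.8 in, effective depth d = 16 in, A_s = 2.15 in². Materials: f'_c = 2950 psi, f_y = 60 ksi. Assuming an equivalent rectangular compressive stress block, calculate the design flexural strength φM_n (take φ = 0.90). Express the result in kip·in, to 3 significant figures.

φM_n ≈ 1700 kip·in

T = A_s f_y = 2.15 × 60 = 129 kips.
a = T/(0.85 f'_c b) = 129/(0.85 × 2.95 × 18.8) = 2.736 in.
M_n = T(d − a/2) = 129 × (16 − 1.368) = 1887.5 kip·in.
φM_n = 0.90 × 1887.5 = 1698.8 kip·in.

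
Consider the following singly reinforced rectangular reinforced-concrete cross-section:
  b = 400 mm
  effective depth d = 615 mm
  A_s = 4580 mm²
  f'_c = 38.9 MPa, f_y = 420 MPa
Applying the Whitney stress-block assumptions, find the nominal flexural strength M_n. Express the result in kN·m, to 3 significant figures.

T = A_s f_y = 4580 × 420 = 1923600 N = 1923.6 kN.
From C = T: a = T/(0.85 f'_c b) = 1923600/(0.85 × 38.9 × 400) = 145.44 mm.
M_n = T(d − a/2) = 1923.6 kN × (615 − 72.72) mm = 1043.13 kN·m.

M_n ≈ 1040 kN·m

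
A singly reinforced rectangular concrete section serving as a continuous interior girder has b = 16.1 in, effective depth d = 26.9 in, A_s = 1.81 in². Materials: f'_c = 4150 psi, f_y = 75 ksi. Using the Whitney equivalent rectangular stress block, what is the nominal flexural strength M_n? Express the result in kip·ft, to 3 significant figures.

T = A_s f_y = 1.81 × 75 = 135.75 kips.
a = T/(0.85 f'_c b) = 135.75/(0.85 × 4.15 × 16.1) = 2.390 in.
M_n = T(d − a/2) = 135.75 × (26.9 − 1.195) = 3489.5 kip·in = 3489.5/12 = 290.79 kip·ft.

M_n ≈ 291 kip·ft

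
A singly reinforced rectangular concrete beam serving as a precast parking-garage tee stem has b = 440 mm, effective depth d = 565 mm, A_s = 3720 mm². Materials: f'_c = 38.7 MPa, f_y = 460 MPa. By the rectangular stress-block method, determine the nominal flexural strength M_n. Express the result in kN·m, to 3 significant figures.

T = A_s f_y = 3720 × 460 = 1711200 N = 1711.2 kN.
From C = T: a = T/(0.85 f'_c b) = 1711200/(0.85 × 38.7 × 440) = 118.23 mm.
M_n = T(d − a/2) = 1711.2 kN × (565 − 59.115) mm = 865.67 kN·m.

M_n ≈ 866 kN·m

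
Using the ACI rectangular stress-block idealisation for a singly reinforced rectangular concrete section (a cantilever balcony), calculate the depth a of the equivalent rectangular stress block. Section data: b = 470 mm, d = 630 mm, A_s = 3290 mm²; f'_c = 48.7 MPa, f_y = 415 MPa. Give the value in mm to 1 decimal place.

a ≈ 70.2 mm

T = A_s f_y = 3290 × 415 = 1365350 N = 1365.35 kN.
Setting C = 0.85 f'_c a b equal to T: a = 1365350/(0.85 × 48.7 × 470) = 70.2 mm.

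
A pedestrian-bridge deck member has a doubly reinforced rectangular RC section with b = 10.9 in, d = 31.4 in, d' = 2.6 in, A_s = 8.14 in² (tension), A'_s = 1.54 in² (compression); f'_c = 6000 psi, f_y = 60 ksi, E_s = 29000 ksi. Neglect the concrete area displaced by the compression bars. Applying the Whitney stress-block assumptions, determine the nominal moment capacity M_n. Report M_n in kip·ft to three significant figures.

M_n ≈ 1140 kip·ft

Assume both steels yield.
a = (A_s − A'_s) f_y/(0.85 f'_c b) = (8.14 − 1.54) × 60/(0.85 × 6 × 10.9) = 7.124 in.
c = a/β₁ = 7.124/0.75 = 9.499 in; ε'_s = 0.003(c − d')/c = 0.0022 ≥ ε_y = 0.0021, so the compression steel yields.
M_n = (A_s − A'_s) f_y (d − a/2) + A'_s f_y (d − d') = 396 × (31.4 − 3.562) + 92.4 × (31.4 − 2.6) = 11023.8 + 2661.1 = 13684.9 kip·in = 13684.9/12 = 1140.41 kip·ft.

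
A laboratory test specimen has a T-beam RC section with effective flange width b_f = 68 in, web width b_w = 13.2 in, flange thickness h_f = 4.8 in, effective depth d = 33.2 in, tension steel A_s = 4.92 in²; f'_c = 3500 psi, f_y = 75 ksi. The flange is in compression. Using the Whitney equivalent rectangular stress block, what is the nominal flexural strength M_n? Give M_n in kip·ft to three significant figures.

M_n ≈ 993 kip·ft

Tension: T = A_s f_y = 4.92 × 75 = 369 kips.
Try a within the flange: a = T/(0.85 f'_c b_f) = 369/(0.85 × 3.5 × 68) = 1.824 in.
Since a = 1.824 ≤ h_f = 4.8 in, the stress block lies entirely in the flange; analyse as a rectangular beam of width b_f.
M_n = T(d − a/2) = 369 × (33.2 − 0.912) = 11914.3 kip·in.
M_n = 11914.3/12 = 992.86 kip·ft.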